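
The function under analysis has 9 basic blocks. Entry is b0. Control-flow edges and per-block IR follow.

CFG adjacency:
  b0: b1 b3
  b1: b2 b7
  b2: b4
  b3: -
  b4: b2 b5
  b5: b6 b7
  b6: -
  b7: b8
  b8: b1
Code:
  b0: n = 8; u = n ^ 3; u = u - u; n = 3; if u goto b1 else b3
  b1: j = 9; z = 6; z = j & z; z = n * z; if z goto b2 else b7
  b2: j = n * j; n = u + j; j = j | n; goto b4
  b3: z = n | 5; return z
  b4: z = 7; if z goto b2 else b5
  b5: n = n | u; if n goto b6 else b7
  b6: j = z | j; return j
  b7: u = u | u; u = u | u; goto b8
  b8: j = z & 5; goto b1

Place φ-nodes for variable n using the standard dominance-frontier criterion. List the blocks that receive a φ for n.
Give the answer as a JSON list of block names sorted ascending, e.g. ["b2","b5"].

idom tree: b1←b0 b2←b1 b3←b0 b4←b2 b5←b4 b6←b5 b7←b1 b8←b7
Dom∩ at merges:
  b1: preds {b0,b8}: {b0} ∩ {b0,b1,b7,b8} = {b0}; idom=b0
  b2: preds {b1,b4}: {b0,b1} ∩ {b0,b1,b2,b4} = {b0,b1}; idom=b1
  b7: preds {b1,b5}: {b0,b1} ∩ {b0,b1,b2,b4,b5} = {b0,b1}; idom=b1

DF derivation:
  b1←b0: walk · to b0
  b1←b8: walk b8→b7→b1 to b0
  b2←b1: walk · to b1
  b2←b4: walk b4→b2 to b1
  b7←b1: walk · to b1
  b7←b5: walk b5→b4→b2 to b1
  b0: DF=∅
  b1: DF={b1}
  b2: DF={b2,b7}
  b3: DF=∅
  b4: DF={b2,b7}
  b5: DF={b7}
  b6: DF=∅
  b7: DF={b1}
  b8: DF={b1}

φ for n: defs {b0,b2,b5}
  DF⁺ = {b1,b2,b7}

Answer: ["b1", "b2", "b7"]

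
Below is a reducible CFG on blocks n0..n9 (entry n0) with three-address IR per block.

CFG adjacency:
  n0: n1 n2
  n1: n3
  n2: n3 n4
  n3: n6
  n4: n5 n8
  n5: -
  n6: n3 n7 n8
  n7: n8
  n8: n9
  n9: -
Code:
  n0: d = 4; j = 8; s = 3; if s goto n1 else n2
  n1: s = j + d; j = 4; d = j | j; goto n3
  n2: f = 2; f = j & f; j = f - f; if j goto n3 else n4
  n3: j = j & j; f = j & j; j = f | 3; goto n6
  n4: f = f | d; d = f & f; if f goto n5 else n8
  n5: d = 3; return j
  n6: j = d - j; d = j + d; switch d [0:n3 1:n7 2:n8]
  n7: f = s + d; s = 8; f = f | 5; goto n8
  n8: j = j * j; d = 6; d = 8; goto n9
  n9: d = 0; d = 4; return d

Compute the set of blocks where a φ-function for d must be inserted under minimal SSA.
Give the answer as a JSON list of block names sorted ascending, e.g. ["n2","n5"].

idom tree: n1←n0 n2←n0 n3←n0 n4←n2 n5←n4 n6←n3 n7←n6 n8←n0 n9←n8
Dom at joins:
  n3: preds {n1,n2,n6}: {n0,n1} ∩ {n0,n2} ∩ {n0,n3,n6} = {n0}; idom=n0
  n8: preds {n4,n6,n7}: {n0,n2,n4} ∩ {n0,n3,n6} ∩ {n0,n3,n6,n7} = {n0}; idom=n0

Frontier:
  join n3 pred n1: n1 stop@n0
  join n3 pred n2: n2 stop@n0
  join n3 pred n6: n6→n3 stop@n0
  join n8 pred n4: n4→n2 stop@n0
  join n8 pred n6: n6→n3 stop@n0
  join n8 pred n7: n7→n6→n3 stop@n0
  DF(n0)=∅
  DF(n1)={n3}
  DF(n2)={n3,n8}
  DF(n3)={n3,n8}
  DF(n4)={n8}
  DF(n5)=∅
  DF(n6)={n3,n8}
  DF(n7)={n8}
  DF(n8)=∅
  DF(n9)=∅

φ for d: defs {n0,n1,n4,n5,n6,n8,n9}
  DF⁺ = {n3,n8}

Answer: ["n3", "n8"]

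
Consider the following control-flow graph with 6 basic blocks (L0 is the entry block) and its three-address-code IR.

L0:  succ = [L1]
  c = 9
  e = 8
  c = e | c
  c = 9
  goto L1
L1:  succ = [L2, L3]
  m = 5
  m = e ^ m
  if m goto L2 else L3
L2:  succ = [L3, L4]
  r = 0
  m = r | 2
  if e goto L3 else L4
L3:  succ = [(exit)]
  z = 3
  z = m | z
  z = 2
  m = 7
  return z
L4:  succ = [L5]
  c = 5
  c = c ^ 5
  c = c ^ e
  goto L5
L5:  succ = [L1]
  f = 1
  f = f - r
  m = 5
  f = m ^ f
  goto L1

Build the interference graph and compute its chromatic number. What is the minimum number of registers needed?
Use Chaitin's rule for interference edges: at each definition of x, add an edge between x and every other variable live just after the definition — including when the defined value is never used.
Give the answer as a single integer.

Answer: 4

Derivation:
def/use:
  L0: {c,e} / ∅
  L1: {m} / {e}
  L2: {m,r} / {e}
  L3: {m,z} / {m}
  L4: {c} / {e}
  L5: {f,m} / {r}

Liveness:
  live L0: ∅→{e}
  live L1: {e}→{e,m}
  live L2: {e}→{e,m,r}
  live L3: {m}→∅
  live L4: {e,r}→{e,r}
  live L5: {e,r}→{e}

Conflict graph:
  c↔{e,r}
  e↔{c,f,m,r}
  f↔{e,m,r}
  m↔{e,f,r,z}
  r↔{c,e,f,m}
  z↔{m}

Registers:
  lower bound: {e,f,m,r} mutually conflict ⇒ χ ≥ 4
  assign c→c1 e→c0 f→c3 m→c1 r→c2 z→c0 — no edge inside a register ⇒ χ ≤ 4
  χ = 4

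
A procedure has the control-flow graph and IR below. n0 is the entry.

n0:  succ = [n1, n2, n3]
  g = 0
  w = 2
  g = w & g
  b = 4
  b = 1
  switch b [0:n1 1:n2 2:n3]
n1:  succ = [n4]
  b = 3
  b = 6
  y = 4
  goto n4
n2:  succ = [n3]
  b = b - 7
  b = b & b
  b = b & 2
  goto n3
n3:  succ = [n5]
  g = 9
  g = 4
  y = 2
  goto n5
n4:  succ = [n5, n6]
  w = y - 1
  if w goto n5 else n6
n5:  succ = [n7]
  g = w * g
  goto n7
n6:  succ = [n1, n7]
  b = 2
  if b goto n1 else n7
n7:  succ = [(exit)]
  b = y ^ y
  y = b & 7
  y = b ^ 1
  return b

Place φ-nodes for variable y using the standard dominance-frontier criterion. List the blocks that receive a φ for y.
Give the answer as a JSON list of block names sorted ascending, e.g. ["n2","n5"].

Answer: ["n1", "n5", "n7"]

Analysis:
idom tree: n1←n0 n2←n0 n3←n0 n4←n1 n5←n0 n6←n4 n7←n0
Dom∩ at merges:
  n1: preds {n0,n6}: {n0} ∩ {n0,n1,n4,n6} = {n0}; idom=n0
  n3: preds {n0,n2}: {n0} ∩ {n0,n2} = {n0}; idom=n0
  n5: preds {n3,n4}: {n0,n3} ∩ {n0,n1,n4} = {n0}; idom=n0
  n7: preds {n5,n6}: {n0,n5} ∩ {n0,n1,n4,n6} = {n0}; idom=n0

DF derivation:
  n1←n0: walk · to n0
  n1←n6: walk n6→n4→n1 to n0
  n3←n0: walk · to n0
  n3←n2: walk n2 to n0
  n5←n3: walk n3 to n0
  n5←n4: walk n4→n1 to n0
  n7←n5: walk n5 to n0
  n7←n6: walk n6→n4→n1 to n0
  n0: DF=∅
  n1: DF={n1,n5,n7}
  n2: DF={n3}
  n3: DF={n5}
  n4: DF={n1,n5,n7}
  n5: DF={n7}
  n6: DF={n1,n7}
  n7: DF=∅

φ for y: defs {n1,n3,n7}
  DF⁺ = {n1,n5,n7}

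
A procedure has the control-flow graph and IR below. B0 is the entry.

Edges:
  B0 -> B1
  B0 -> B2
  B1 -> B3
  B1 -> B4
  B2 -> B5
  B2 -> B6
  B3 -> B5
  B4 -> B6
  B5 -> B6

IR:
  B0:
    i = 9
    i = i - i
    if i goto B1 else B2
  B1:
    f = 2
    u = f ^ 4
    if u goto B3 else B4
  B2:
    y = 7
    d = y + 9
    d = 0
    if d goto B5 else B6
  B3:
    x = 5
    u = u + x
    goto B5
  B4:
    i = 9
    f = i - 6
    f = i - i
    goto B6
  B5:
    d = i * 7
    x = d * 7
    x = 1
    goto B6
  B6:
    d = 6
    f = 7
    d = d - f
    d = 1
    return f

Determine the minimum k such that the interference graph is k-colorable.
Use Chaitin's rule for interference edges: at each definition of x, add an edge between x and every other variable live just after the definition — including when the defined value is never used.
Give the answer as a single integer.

Answer: 3

Analysis:
Per-block:
  B0 def {i} use ∅
  B1 def {f,u} use ∅
  B2 def {d,y} use ∅
  B3 def {u,x} use {u}
  B4 def {f,i} use ∅
  B5 def {d,x} use {i}
  B6 def {d,f} use ∅

Live sets:
  B0 li=∅ lo={i}
  B1 li={i} lo={i,u}
  B2 li={i} lo={i}
  B3 li={i,u} lo={i}
  B4 li=∅ lo=∅
  B5 li={i} lo=∅
  B6 li=∅ lo=∅

Conflict graph:
  d — {f,i}
  f — {d,i}
  i — {d,f,u,x,y}
  u — {i,x}
  x — {i,u}
  y — {i}

Registers:
  clique {d,f,i} ⇒ need ≥ 3
  assign d→R1 f→R2 i→R0 u→R1 x→R2 y→R1 — no edge inside a register ⇒ χ ≤ 3
  χ = 3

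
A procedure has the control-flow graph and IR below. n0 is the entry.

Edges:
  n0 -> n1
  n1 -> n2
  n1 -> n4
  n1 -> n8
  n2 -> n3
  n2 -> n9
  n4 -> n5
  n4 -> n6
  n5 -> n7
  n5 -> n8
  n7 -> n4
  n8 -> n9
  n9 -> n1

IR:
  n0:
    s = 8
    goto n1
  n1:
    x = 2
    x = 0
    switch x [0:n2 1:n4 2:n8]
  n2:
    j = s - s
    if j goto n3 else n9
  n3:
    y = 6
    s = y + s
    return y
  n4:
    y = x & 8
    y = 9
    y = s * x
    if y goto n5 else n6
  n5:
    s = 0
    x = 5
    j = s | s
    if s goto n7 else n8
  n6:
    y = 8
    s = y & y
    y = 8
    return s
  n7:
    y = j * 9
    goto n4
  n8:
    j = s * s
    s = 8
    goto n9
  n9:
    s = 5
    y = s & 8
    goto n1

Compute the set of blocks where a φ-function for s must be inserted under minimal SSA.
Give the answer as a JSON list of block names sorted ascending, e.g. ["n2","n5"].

idom tree: n1←n0 n2←n1 n3←n2 n4←n1 n5←n4 n6←n4 n7←n5 n8←n1 n9←n1
Dom∩ at merges:
  n1: preds {n0,n9}: {n0} ∩ {n0,n1,n9} = {n0}; idom=n0
  n4: preds {n1,n7}: {n0,n1} ∩ {n0,n1,n4,n5,n7} = {n0,n1}; idom=n1
  n8: preds {n1,n5}: {n0,n1} ∩ {n0,n1,n4,n5} = {n0,n1}; idom=n1
  n9: preds {n2,n8}: {n0,n1,n2} ∩ {n0,n1,n8} = {n0,n1}; idom=n1

DF derivation:
  join n1 pred n0: · stop@n0
  join n1 pred n9: n9→n1 stop@n0
  join n4 pred n1: · stop@n1
  join n4 pred n7: n7→n5→n4 stop@n1
  join n8 pred n1: · stop@n1
  join n8 pred n5: n5→n4 stop@n1
  join n9 pred n2: n2 stop@n1
  join n9 pred n8: n8 stop@n1
  n0: DF=∅
  n1: DF={n1}
  n2: DF={n9}
  n3: DF=∅
  n4: DF={n4,n8}
  n5: DF={n4,n8}
  n6: DF=∅
  n7: DF={n4}
  n8: DF={n9}
  n9: DF={n1}

φ for s: defs {n0,n3,n5,n6,n8,n9}
  DF⁺ = {n1,n4,n8,n9}

Answer: ["n1", "n4", "n8", "n9"]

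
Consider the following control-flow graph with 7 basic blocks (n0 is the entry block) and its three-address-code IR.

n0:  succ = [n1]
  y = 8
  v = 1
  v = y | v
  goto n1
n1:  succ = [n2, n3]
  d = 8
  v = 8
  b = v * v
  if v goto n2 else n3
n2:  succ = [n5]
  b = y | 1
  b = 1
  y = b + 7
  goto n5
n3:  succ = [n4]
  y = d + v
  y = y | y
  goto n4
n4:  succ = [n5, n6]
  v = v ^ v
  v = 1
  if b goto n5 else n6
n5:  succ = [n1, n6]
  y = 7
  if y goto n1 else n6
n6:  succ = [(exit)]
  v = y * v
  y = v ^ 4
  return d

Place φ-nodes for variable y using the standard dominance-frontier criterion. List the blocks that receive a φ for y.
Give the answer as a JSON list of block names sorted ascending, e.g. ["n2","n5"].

idom tree: n1←n0 n2←n1 n3←n1 n4←n3 n5←n1 n6←n1
Dom∩ at merges:
  n1: preds {n0,n5}: {n0} ∩ {n0,n1,n5} = {n0}; idom=n0
  n5: preds {n2,n4}: {n0,n1,n2} ∩ {n0,n1,n3,n4} = {n0,n1}; idom=n1
  n6: preds {n4,n5}: {n0,n1,n3,n4} ∩ {n0,n1,n5} = {n0,n1}; idom=n1

DF derivation:
  join n1 pred n0: · stop@n0
  join n1 pred n5: n5→n1 stop@n0
  join n5 pred n2: n2 stop@n1
  join n5 pred n4: n4→n3 stop@n1
  join n6 pred n4: n4→n3 stop@n1
  join n6 pred n5: n5 stop@n1
  DF(n0)=∅
  DF(n1)={n1}
  DF(n2)={n5}
  DF(n3)={n5,n6}
  DF(n4)={n5,n6}
  DF(n5)={n1,n6}
  DF(n6)=∅

φ for y: defs {n0,n2,n3,n5,n6}
  DF⁺ = {n1,n5,n6}

Answer: ["n1", "n5", "n6"]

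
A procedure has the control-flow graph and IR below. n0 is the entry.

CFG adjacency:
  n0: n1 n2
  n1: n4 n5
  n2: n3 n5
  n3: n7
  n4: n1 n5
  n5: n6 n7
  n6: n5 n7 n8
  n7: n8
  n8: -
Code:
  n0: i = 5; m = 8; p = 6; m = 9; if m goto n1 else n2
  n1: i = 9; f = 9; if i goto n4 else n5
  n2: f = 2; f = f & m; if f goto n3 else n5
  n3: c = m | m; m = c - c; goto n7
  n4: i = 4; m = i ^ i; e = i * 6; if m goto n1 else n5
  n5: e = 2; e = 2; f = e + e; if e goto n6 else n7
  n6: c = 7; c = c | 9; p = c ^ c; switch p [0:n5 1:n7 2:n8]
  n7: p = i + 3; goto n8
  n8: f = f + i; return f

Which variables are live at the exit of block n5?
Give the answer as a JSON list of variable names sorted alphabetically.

Block summaries:
  n0: {i,m,p} / ∅
  n1: {f,i} / ∅
  n2: {f} / {m}
  n3: {c,m} / {m}
  n4: {e,i,m} / ∅
  n5: {e,f} / ∅
  n6: {c,p} / ∅
  n7: {p} / {i}
  n8: {f} / {f,i}

Backward fixpoint:
  n0: in=∅ out={i,m}
  n1: in=∅ out={i}
  n2: in={i,m} out={f,i,m}
  n3: in={f,i,m} out={f,i}
  n4: in=∅ out={i}
  n5: in={i} out={f,i}
  n6: in={f,i} out={f,i}
  n7: in={f,i} out={f,i}
  n8: in={f,i} out=∅

live-out(n5) = ["f", "i"]

Answer: ["f", "i"]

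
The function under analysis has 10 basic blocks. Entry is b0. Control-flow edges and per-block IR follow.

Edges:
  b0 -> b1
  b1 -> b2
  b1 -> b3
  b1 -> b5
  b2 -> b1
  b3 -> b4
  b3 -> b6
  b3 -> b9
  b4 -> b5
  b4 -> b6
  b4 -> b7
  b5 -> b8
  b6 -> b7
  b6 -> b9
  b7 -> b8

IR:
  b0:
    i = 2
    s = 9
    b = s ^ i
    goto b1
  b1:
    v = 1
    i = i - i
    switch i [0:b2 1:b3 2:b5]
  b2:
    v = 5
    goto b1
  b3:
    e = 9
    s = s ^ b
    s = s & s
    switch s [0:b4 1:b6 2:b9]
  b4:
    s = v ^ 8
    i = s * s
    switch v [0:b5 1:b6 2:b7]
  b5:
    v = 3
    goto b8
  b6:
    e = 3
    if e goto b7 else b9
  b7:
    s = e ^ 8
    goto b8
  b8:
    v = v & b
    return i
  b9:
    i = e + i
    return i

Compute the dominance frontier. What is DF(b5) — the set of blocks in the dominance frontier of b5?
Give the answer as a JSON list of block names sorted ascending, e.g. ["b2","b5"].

idom tree: b1←b0 b2←b1 b3←b1 b4←b3 b5←b1 b6←b3 b7←b3 b8←b1 b9←b3
Dom∩ at merges:
  b1: preds {b0,b2}: {b0} ∩ {b0,b1,b2} = {b0}; idom=b0
  b5: preds {b1,b4}: {b0,b1} ∩ {b0,b1,b3,b4} = {b0,b1}; idom=b1
  b6: preds {b3,b4}: {b0,b1,b3} ∩ {b0,b1,b3,b4} = {b0,b1,b3}; idom=b3
  b7: preds {b4,b6}: {b0,b1,b3,b4} ∩ {b0,b1,b3,b6} = {b0,b1,b3}; idom=b3
  b8: preds {b5,b7}: {b0,b1,b5} ∩ {b0,b1,b3,b7} = {b0,b1}; idom=b1
  b9: preds {b3,b6}: {b0,b1,b3} ∩ {b0,b1,b3,b6} = {b0,b1,b3}; idom=b3

Frontier:
  b1←b0: walk · to b0
  b1←b2: walk b2→b1 to b0
  b5←b1: walk · to b1
  b5←b4: walk b4→b3 to b1
  b6←b3: walk · to b3
  b6←b4: walk b4 to b3
  b7←b4: walk b4 to b3
  b7←b6: walk b6 to b3
  b8←b5: walk b5 to b1
  b8←b7: walk b7→b3 to b1
  b9←b3: walk · to b3
  b9←b6: walk b6 to b3
  DF(b0)=∅
  DF(b1)={b1}
  DF(b2)={b1}
  DF(b3)={b5,b8}
  DF(b4)={b5,b6,b7}
  DF(b5)={b8}
  DF(b6)={b7,b9}
  DF(b7)={b8}
  DF(b8)=∅
  DF(b9)=∅

DF(b5) = ["b8"]

Answer: ["b8"]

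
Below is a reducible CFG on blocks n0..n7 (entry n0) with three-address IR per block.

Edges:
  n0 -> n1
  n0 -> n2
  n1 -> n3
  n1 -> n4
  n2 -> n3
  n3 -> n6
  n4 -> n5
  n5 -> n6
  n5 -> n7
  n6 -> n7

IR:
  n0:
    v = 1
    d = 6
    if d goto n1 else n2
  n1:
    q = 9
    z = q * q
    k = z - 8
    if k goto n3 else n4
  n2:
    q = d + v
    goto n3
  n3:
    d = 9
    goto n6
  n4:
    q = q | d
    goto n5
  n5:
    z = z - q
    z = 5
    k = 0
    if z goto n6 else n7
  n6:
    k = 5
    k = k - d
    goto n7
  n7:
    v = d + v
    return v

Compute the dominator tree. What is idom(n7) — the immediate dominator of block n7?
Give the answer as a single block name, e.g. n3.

Answer: n0

Working:
idom tree: n1←n0 n2←n0 n3←n0 n4←n1 n5←n4 n6←n0 n7←n0
Dom∩ at merges:
  n3: preds {n1,n2}: {n0,n1} ∩ {n0,n2} = {n0}; idom=n0
  n6: preds {n3,n5}: {n0,n3} ∩ {n0,n1,n4,n5} = {n0}; idom=n0
  n7: preds {n5,n6}: {n0,n1,n4,n5} ∩ {n0,n6} = {n0}; idom=n0

idom(n7) = n0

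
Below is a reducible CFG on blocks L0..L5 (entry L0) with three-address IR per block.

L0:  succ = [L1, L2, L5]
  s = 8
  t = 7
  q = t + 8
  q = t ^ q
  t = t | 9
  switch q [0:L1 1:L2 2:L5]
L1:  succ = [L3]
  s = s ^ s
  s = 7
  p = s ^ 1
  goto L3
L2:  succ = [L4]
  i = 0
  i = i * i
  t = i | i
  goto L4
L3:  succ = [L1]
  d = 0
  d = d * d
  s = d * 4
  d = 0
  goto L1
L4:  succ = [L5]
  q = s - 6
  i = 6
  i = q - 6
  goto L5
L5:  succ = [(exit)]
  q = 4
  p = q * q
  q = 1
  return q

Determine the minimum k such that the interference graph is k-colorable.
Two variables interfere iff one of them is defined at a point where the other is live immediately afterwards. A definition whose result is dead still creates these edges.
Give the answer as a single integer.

Answer: 3

Derivation:
Block summaries:
  L0: def={q,s,t} ue=∅
  L1: def={p,s} ue={s}
  L2: def={i,t} ue=∅
  L3: def={d,s} ue=∅
  L4: def={i,q} ue={s}
  L5: def={p,q} ue=∅

Liveness:
  L0 li=∅ lo={s}
  L1 li={s} lo=∅
  L2 li={s} lo={s}
  L3 li=∅ lo={s}
  L4 li={s} lo=∅
  L5 li=∅ lo=∅

Interference:
  d: {s}
  i: {q,s}
  p: ∅
  q: {i,s,t}
  s: {d,i,q,t}
  t: {q,s}

Colouring:
  clique {i,q,s} ⇒ need ≥ 3
  3-colouring: r0={p,s}  r1={d,q}  r2={i,t}
  χ = 3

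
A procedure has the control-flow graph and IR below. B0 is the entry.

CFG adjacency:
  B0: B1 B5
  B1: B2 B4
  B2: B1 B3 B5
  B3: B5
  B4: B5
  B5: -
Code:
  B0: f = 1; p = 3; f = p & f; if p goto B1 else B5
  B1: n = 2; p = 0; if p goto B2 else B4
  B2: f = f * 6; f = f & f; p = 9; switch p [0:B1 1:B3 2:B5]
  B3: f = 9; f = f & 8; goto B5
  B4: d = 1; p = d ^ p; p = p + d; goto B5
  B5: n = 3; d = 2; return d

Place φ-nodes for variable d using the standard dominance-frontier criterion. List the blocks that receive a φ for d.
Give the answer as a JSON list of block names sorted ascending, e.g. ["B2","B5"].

idom tree: B1←B0 B2←B1 B3←B2 B4←B1 B5←B0
Dom at joins:
  B1: preds {B0,B2}: {B0} ∩ {B0,B1,B2} = {B0}; idom=B0
  B5: preds {B0,B2,B3,B4}: {B0} ∩ {B0,B1,B2} ∩ {B0,B1,B2,B3} ∩ {B0,B1,B4} = {B0}; idom=B0

DF derivation:
  join B1 pred B0: · stop@B0
  join B1 pred B2: B2→B1 stop@B0
  join B5 pred B0: · stop@B0
  join B5 pred B2: B2→B1 stop@B0
  join B5 pred B3: B3→B2→B1 stop@B0
  join B5 pred B4: B4→B1 stop@B0
  B0 → ∅
  B1 → {B1,B5}
  B2 → {B1,B5}
  B3 → {B5}
  B4 → {B5}
  B5 → ∅

φ for d: defs {B4,B5}
  DF⁺ = {B5}

Answer: ["B5"]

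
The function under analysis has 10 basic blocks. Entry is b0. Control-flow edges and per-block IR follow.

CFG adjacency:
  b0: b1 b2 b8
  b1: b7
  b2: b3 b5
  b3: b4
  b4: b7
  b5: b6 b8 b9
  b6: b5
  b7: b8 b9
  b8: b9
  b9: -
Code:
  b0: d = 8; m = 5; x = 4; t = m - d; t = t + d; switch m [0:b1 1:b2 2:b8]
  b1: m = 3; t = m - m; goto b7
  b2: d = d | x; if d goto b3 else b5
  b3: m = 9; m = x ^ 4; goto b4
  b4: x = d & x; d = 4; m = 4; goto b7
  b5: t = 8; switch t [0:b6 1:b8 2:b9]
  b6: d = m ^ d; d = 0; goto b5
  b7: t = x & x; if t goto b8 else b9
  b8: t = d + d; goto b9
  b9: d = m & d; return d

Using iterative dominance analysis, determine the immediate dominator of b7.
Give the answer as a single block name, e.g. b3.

idom tree: b1←b0 b2←b0 b3←b2 b4←b3 b5←b2 b6←b5 b7←b0 b8←b0 b9←b0
Join-block Dom:
  b5: preds {b2,b6}: {b0,b2} ∩ {b0,b2,b5,b6} = {b0,b2}; idom=b2
  b7: preds {b1,b4}: {b0,b1} ∩ {b0,b2,b3,b4} = {b0}; idom=b0
  b8: preds {b0,b5,b7}: {b0} ∩ {b0,b2,b5} ∩ {b0,b7} = {b0}; idom=b0
  b9: preds {b5,b7,b8}: {b0,b2,b5} ∩ {b0,b7} ∩ {b0,b8} = {b0}; idom=b0

idom(b7) = b0

Answer: b0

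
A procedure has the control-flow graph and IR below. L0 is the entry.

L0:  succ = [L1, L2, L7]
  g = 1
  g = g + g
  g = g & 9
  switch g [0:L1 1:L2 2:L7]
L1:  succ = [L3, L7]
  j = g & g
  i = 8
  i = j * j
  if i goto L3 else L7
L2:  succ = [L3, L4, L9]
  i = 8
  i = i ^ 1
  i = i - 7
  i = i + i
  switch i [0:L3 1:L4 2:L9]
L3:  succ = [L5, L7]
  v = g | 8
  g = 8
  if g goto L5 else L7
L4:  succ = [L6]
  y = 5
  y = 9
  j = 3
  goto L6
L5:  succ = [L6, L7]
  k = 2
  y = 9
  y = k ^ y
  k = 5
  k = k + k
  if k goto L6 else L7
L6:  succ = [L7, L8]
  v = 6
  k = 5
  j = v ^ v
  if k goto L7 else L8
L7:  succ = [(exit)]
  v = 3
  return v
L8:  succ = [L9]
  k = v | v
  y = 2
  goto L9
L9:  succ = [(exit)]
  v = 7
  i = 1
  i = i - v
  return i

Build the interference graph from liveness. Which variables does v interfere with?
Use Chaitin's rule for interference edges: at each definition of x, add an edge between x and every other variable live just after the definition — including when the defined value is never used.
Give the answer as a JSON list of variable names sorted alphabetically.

Per-block:
  L0 def {g} use ∅
  L1 def {i,j} use {g}
  L2 def {i} use ∅
  L3 def {g,v} use {g}
  L4 def {j,y} use ∅
  L5 def {k,y} use ∅
  L6 def {j,k,v} use ∅
  L7 def {v} use ∅
  L8 def {k,y} use {v}
  L9 def {i,v} use ∅

Live sets:
  live L0: ∅→{g}
  live L1: {g}→{g}
  live L2: {g}→{g}
  live L3: {g}→∅
  live L4: ∅→∅
  live L5: ∅→∅
  live L6: ∅→{v}
  live L7: ∅→∅
  live L8: {v}→∅
  live L9: ∅→∅

Conflict graph:
  g — {i,j}
  i — {g,j,v}
  j — {g,i,k,v}
  k — {j,v,y}
  v — {i,j,k}
  y — {k}

N(v) = ["i", "j", "k"]

Answer: ["i", "j", "k"]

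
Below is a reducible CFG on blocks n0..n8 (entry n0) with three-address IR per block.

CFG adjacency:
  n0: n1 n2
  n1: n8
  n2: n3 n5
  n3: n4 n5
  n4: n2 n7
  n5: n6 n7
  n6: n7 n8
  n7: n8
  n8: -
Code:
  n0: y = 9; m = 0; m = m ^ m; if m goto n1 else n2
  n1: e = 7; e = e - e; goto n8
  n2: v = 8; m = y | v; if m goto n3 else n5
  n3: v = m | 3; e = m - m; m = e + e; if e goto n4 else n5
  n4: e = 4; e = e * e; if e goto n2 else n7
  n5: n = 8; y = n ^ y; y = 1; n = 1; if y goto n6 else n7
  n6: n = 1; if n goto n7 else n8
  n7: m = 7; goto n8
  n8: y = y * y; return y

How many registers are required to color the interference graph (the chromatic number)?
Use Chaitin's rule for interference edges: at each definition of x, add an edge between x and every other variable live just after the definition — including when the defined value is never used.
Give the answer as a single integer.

Block summaries:
  n0: {m,y} / ∅
  n1: {e} / ∅
  n2: {m,v} / {y}
  n3: {e,m,v} / {m}
  n4: {e} / ∅
  n5: {n,y} / {y}
  n6: {n} / ∅
  n7: {m} / ∅
  n8: {y} / {y}

Backward fixpoint:
  n0 li=∅ lo={y}
  n1 li={y} lo={y}
  n2 li={y} lo={m,y}
  n3 li={m,y} lo={y}
  n4 li={y} lo={y}
  n5 li={y} lo={y}
  n6 li={y} lo={y}
  n7 li={y} lo={y}
  n8 li={y} lo=∅

Interfere edges:
  e — {m,y}
  m — {e,v,y}
  n — {y}
  v — {m,y}
  y — {e,m,n,v}

Colouring:
  clique {e,m,y} ⇒ need ≥ 3
  assign e→c2 m→c1 n→c1 v→c2 y→c0 — no edge inside a register ⇒ χ ≤ 3
  χ = 3

Answer: 3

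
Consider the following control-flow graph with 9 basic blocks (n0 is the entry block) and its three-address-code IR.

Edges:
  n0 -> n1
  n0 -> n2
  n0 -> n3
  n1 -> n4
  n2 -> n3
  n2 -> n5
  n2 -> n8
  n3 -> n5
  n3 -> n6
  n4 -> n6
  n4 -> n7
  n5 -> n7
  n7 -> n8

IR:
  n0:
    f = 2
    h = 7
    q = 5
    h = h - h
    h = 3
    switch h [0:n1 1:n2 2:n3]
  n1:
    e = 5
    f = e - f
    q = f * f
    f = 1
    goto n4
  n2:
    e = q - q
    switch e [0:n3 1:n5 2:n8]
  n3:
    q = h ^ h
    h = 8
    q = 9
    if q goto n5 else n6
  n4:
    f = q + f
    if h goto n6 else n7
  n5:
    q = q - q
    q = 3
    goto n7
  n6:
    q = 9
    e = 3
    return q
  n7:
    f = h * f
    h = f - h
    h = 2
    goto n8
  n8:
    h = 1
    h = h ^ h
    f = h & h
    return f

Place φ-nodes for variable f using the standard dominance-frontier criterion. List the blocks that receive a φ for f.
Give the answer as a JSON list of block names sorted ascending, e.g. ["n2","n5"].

idom tree: n1←n0 n2←n0 n3←n0 n4←n1 n5←n0 n6←n0 n7←n0 n8←n0
Dom at joins:
  n3: preds {n0,n2}: {n0} ∩ {n0,n2} = {n0}; idom=n0
  n5: preds {n2,n3}: {n0,n2} ∩ {n0,n3} = {n0}; idom=n0
  n6: preds {n3,n4}: {n0,n3} ∩ {n0,n1,n4} = {n0}; idom=n0
  n7: preds {n4,n5}: {n0,n1,n4} ∩ {n0,n5} = {n0}; idom=n0
  n8: preds {n2,n7}: {n0,n2} ∩ {n0,n7} = {n0}; idom=n0

Frontier:
  n3←n0: walk · to n0
  n3←n2: walk n2 to n0
  n5←n2: walk n2 to n0
  n5←n3: walk n3 to n0
  n6←n3: walk n3 to n0
  n6←n4: walk n4→n1 to n0
  n7←n4: walk n4→n1 to n0
  n7←n5: walk n5 to n0
  n8←n2: walk n2 to n0
  n8←n7: walk n7 to n0
  n0: DF=∅
  n1: DF={n6,n7}
  n2: DF={n3,n5,n8}
  n3: DF={n5,n6}
  n4: DF={n6,n7}
  n5: DF={n7}
  n6: DF=∅
  n7: DF={n8}
  n8: DF=∅

φ for f: defs {n0,n1,n4,n7,n8}
  DF⁺ = {n6,n7,n8}

Answer: ["n6", "n7", "n8"]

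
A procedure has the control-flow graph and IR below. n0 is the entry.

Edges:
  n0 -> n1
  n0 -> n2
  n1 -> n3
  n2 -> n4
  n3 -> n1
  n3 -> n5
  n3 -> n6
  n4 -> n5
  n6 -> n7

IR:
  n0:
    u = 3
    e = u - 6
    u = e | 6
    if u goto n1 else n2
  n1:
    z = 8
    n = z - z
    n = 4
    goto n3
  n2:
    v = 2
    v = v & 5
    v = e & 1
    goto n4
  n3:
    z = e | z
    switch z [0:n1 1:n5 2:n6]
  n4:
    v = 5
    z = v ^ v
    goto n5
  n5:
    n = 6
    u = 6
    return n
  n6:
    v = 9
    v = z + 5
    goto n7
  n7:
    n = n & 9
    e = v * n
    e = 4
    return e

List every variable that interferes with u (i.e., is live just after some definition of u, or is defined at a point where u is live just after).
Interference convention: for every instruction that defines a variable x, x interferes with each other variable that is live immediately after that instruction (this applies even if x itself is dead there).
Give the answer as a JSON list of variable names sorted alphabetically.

def/use:
  n0 def {e,u} use ∅
  n1 def {n,z} use ∅
  n2 def {v} use {e}
  n3 def {z} use {e,z}
  n4 def {v,z} use ∅
  n5 def {n,u} use ∅
  n6 def {v} use {z}
  n7 def {e,n} use {n,v}

Live sets:
  n0: in=∅ out={e}
  n1: in={e} out={e,n,z}
  n2: in={e} out=∅
  n3: in={e,n,z} out={e,n,z}
  n4: in=∅ out=∅
  n5: in=∅ out=∅
  n6: in={n,z} out={n,v}
  n7: in={n,v} out=∅

Interference:
  e↔{n,u,v,z}
  n↔{e,u,v,z}
  u↔{e,n}
  v↔{e,n,z}
  z↔{e,n,v}

N(u) = ["e", "n"]

Answer: ["e", "n"]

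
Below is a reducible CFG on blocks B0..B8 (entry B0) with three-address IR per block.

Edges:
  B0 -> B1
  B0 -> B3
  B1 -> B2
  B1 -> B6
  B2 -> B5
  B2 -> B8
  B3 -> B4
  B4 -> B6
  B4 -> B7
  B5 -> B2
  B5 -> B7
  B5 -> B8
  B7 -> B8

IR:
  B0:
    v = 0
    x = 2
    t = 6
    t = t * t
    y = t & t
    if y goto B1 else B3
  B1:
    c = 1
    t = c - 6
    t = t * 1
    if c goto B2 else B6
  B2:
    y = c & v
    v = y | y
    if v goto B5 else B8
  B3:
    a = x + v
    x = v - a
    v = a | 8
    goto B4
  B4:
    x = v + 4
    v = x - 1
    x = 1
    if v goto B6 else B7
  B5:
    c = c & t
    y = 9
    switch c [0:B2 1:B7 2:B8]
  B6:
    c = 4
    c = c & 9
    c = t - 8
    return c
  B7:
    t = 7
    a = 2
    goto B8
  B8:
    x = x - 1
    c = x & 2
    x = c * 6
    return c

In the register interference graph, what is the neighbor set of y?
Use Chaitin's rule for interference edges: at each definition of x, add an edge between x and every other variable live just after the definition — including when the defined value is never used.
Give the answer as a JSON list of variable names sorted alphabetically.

Answer: ["c", "t", "v", "x"]

Analysis:
Block summaries:
  B0: def={t,v,x,y} ue=∅
  B1: def={c,t} ue=∅
  B2: def={v,y} ue={c,v}
  B3: def={a,v,x} ue={v,x}
  B4: def={v,x} ue={v}
  B5: def={c,y} ue={c,t}
  B6: def={c} ue={t}
  B7: def={a,t} ue=∅
  B8: def={c,x} ue={x}

Liveness:
  B0 li=∅ lo={t,v,x}
  B1 li={v,x} lo={c,t,v,x}
  B2 li={c,t,v,x} lo={c,t,v,x}
  B3 li={t,v,x} lo={t,v}
  B4 li={t,v} lo={t,x}
  B5 li={c,t,v,x} lo={c,t,v,x}
  B6 li={t} lo=∅
  B7 li={x} lo={x}
  B8 li={x} lo=∅

Conflict graph:
  a — {t,v,x}
  c — {t,v,x,y}
  t — {a,c,v,x,y}
  v — {a,c,t,x,y}
  x — {a,c,t,v,y}
  y — {c,t,v,x}

N(y) = ["c", "t", "v", "x"]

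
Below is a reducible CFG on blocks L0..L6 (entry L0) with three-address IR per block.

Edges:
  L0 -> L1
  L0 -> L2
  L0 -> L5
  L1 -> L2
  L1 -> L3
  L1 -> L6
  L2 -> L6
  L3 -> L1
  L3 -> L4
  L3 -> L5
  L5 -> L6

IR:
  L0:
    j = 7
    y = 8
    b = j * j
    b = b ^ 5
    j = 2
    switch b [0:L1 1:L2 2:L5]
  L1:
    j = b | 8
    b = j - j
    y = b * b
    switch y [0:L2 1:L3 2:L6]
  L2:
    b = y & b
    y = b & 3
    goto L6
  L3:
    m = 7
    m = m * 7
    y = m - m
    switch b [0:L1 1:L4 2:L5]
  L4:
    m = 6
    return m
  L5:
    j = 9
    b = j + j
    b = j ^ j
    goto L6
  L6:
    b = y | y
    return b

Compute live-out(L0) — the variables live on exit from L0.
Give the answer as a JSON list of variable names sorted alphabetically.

def/use:
  L0: {b,j,y} / ∅
  L1: {b,j,y} / {b}
  L2: {b,y} / {b,y}
  L3: {m,y} / {b}
  L4: {m} / ∅
  L5: {b,j} / ∅
  L6: {b} / {y}

Liveness:
  live L0: ∅→{b,y}
  live L1: {b}→{b,y}
  live L2: {b,y}→{y}
  live L3: {b}→{b,y}
  live L4: ∅→∅
  live L5: {y}→{y}
  live L6: {y}→∅

live-out(L0) = ["b", "y"]

Answer: ["b", "y"]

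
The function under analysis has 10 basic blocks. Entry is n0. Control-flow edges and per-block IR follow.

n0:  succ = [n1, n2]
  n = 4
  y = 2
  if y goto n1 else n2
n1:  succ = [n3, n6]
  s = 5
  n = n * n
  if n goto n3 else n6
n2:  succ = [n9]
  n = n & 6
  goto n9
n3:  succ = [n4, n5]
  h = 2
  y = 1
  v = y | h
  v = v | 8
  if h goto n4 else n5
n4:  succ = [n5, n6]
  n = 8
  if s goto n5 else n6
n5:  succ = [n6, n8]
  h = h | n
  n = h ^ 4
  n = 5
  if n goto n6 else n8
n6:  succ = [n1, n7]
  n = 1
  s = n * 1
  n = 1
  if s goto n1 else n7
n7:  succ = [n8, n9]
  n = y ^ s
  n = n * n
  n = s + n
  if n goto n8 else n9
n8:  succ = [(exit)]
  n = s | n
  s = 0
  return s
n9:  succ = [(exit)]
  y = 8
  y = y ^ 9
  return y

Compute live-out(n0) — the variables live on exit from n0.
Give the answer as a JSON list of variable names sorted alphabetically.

Answer: ["n", "y"]

Analysis:
Per-block:
  n0 def {n,y} use ∅
  n1 def {n,s} use {n}
  n2 def {n} use {n}
  n3 def {h,v,y} use ∅
  n4 def {n} use {s}
  n5 def {h,n} use {h,n}
  n6 def {n,s} use ∅
  n7 def {n} use {s,y}
  n8 def {n,s} use {n,s}
  n9 def {y} use ∅

Liveness:
  live n0: ∅→{n,y}
  live n1: {n,y}→{n,s,y}
  live n2: {n}→∅
  live n3: {n,s}→{h,n,s,y}
  live n4: {h,s,y}→{h,n,s,y}
  live n5: {h,n,s,y}→{n,s,y}
  live n6: {y}→{n,s,y}
  live n7: {s,y}→{n,s}
  live n8: {n,s}→∅
  live n9: ∅→∅

live-out(n0) = ["n", "y"]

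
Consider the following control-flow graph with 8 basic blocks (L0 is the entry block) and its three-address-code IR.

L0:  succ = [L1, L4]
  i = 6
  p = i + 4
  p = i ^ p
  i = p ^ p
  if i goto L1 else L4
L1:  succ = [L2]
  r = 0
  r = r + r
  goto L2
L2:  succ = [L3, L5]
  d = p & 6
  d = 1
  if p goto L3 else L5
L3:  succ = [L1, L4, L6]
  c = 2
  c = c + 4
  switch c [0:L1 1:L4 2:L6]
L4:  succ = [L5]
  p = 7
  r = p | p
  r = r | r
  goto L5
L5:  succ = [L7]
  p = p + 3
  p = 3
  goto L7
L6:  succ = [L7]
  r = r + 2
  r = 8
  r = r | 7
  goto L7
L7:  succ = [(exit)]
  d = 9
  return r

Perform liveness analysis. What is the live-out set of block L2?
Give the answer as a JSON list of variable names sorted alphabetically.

def/use:
  L0 def {i,p} use ∅
  L1 def {r} use ∅
  L2 def {d} use {p}
  L3 def {c} use ∅
  L4 def {p,r} use ∅
  L5 def {p} use {p}
  L6 def {r} use {r}
  L7 def {d} use {r}

Live sets:
  live L0: ∅→{p}
  live L1: {p}→{p,r}
  live L2: {p,r}→{p,r}
  live L3: {p,r}→{p,r}
  live L4: ∅→{p,r}
  live L5: {p,r}→{r}
  live L6: {r}→{r}
  live L7: {r}→∅

live-out(L2) = ["p", "r"]

Answer: ["p", "r"]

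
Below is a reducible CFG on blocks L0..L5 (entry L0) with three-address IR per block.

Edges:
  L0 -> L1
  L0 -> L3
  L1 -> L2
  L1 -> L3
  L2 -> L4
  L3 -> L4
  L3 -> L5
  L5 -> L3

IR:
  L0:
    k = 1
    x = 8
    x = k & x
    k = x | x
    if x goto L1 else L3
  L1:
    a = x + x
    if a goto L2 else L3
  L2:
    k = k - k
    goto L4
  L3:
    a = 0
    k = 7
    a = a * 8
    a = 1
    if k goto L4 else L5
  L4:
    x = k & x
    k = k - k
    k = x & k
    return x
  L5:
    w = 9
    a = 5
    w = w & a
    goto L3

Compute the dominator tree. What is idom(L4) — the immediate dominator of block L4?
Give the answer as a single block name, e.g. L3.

Answer: L0

Working:
idom tree: L1←L0 L2←L1 L3←L0 L4←L0 L5←L3
Join-block Dom:
  L3: preds {L0,L1,L5}: {L0} ∩ {L0,L1} ∩ {L0,L3,L5} = {L0}; idom=L0
  L4: preds {L2,L3}: {L0,L1,L2} ∩ {L0,L3} = {L0}; idom=L0

idom(L4) = L0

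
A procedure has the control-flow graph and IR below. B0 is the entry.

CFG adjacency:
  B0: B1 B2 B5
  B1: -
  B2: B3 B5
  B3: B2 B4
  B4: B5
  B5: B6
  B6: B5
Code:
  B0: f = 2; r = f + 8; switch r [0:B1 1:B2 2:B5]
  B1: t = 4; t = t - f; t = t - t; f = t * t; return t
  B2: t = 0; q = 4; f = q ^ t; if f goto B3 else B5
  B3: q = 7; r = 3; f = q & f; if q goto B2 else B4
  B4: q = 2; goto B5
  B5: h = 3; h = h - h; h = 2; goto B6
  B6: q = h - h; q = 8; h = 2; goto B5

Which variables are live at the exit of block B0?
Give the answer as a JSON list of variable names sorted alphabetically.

Block summaries:
  B0 def {f,r} use ∅
  B1 def {f,t} use {f}
  B2 def {f,q,t} use ∅
  B3 def {f,q,r} use {f}
  B4 def {q} use ∅
  B5 def {h} use ∅
  B6 def {h,q} use {h}

Live sets:
  B0 li=∅ lo={f}
  B1 li={f} lo=∅
  B2 li=∅ lo={f}
  B3 li={f} lo=∅
  B4 li=∅ lo=∅
  B5 li=∅ lo={h}
  B6 li={h} lo=∅

live-out(B0) = ["f"]

Answer: ["f"]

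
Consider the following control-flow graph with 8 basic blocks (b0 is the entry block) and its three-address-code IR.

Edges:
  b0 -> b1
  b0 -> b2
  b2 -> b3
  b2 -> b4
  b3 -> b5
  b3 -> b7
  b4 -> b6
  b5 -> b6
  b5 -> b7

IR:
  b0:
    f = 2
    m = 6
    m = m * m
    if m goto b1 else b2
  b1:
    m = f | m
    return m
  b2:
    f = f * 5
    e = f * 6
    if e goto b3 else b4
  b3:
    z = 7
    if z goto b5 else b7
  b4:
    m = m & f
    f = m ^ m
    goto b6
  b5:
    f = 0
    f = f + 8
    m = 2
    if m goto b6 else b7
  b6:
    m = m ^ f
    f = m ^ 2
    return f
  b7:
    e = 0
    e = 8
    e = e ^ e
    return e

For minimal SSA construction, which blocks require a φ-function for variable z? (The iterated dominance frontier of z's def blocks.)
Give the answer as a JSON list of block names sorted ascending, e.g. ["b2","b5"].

idom tree: b1←b0 b2←b0 b3←b2 b4←b2 b5←b3 b6←b2 b7←b3
Dom at joins:
  b6: preds {b4,b5}: {b0,b2,b4} ∩ {b0,b2,b3,b5} = {b0,b2}; idom=b2
  b7: preds {b3,b5}: {b0,b2,b3} ∩ {b0,b2,b3,b5} = {b0,b2,b3}; idom=b3

Frontier:
  join b6 pred b4: b4 stop@b2
  join b6 pred b5: b5→b3 stop@b2
  join b7 pred b3: · stop@b3
  join b7 pred b5: b5 stop@b3
  b0: DF=∅
  b1: DF=∅
  b2: DF=∅
  b3: DF={b6}
  b4: DF={b6}
  b5: DF={b6,b7}
  b6: DF=∅
  b7: DF=∅

φ for z: defs {b3}
  DF⁺ = {b6}

Answer: ["b6"]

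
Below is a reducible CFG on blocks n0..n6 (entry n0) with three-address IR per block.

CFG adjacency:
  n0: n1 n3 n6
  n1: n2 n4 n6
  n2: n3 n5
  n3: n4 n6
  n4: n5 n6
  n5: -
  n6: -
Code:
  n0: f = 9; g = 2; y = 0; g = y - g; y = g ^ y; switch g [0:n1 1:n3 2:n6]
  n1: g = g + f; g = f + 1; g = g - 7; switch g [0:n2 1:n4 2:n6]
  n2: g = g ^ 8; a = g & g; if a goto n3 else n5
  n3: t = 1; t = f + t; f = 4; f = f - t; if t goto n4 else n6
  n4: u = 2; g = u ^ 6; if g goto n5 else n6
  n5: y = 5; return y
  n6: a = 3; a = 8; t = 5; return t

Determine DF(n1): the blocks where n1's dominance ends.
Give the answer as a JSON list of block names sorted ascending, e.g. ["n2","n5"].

Answer: ["n3", "n4", "n5", "n6"]

Derivation:
idom tree: n1←n0 n2←n1 n3←n0 n4←n0 n5←n0 n6←n0
Dom at joins:
  n3: preds {n0,n2}: {n0} ∩ {n0,n1,n2} = {n0}; idom=n0
  n4: preds {n1,n3}: {n0,n1} ∩ {n0,n3} = {n0}; idom=n0
  n5: preds {n2,n4}: {n0,n1,n2} ∩ {n0,n4} = {n0}; idom=n0
  n6: preds {n0,n1,n3,n4}: {n0} ∩ {n0,n1} ∩ {n0,n3} ∩ {n0,n4} = {n0}; idom=n0

DF walk-up:
  join n3 pred n0: · stop@n0
  join n3 pred n2: n2→n1 stop@n0
  join n4 pred n1: n1 stop@n0
  join n4 pred n3: n3 stop@n0
  join n5 pred n2: n2→n1 stop@n0
  join n5 pred n4: n4 stop@n0
  join n6 pred n0: · stop@n0
  join n6 pred n1: n1 stop@n0
  join n6 pred n3: n3 stop@n0
  join n6 pred n4: n4 stop@n0
  n0: DF=∅
  n1: DF={n3,n4,n5,n6}
  n2: DF={n3,n5}
  n3: DF={n4,n6}
  n4: DF={n5,n6}
  n5: DF=∅
  n6: DF=∅

DF(n1) = ["n3", "n4", "n5", "n6"]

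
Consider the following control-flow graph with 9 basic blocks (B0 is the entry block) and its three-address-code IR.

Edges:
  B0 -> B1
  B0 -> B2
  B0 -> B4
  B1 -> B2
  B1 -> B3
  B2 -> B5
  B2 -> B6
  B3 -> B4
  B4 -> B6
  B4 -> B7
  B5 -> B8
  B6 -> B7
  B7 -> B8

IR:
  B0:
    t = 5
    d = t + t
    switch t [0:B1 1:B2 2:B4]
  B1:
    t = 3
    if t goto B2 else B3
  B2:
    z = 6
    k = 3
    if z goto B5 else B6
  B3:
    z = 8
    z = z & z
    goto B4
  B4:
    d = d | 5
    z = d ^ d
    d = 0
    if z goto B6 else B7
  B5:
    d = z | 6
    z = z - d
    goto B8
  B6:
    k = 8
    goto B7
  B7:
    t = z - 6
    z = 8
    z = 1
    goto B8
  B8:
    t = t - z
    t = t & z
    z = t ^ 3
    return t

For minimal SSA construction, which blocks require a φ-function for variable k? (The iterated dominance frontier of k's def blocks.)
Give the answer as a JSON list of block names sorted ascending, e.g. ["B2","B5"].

Answer: ["B6", "B7", "B8"]

Analysis:
idom tree: B1←B0 B2←B0 B3←B1 B4←B0 B5←B2 B6←B0 B7←B0 B8←B0
Dom∩ at merges:
  B2: preds {B0,B1}: {B0} ∩ {B0,B1} = {B0}; idom=B0
  B4: preds {B0,B3}: {B0} ∩ {B0,B1,B3} = {B0}; idom=B0
  B6: preds {B2,B4}: {B0,B2} ∩ {B0,B4} = {B0}; idom=B0
  B7: preds {B4,B6}: {B0,B4} ∩ {B0,B6} = {B0}; idom=B0
  B8: preds {B5,B7}: {B0,B2,B5} ∩ {B0,B7} = {B0}; idom=B0

DF derivation:
  join B2 pred B0: · stop@B0
  join B2 pred B1: B1 stop@B0
  join B4 pred B0: · stop@B0
  join B4 pred B3: B3→B1 stop@B0
  join B6 pred B2: B2 stop@B0
  join B6 pred B4: B4 stop@B0
  join B7 pred B4: B4 stop@B0
  join B7 pred B6: B6 stop@B0
  join B8 pred B5: B5→B2 stop@B0
  join B8 pred B7: B7 stop@B0
  B0 → ∅
  B1 → {B2,B4}
  B2 → {B6,B8}
  B3 → {B4}
  B4 → {B6,B7}
  B5 → {B8}
  B6 → {B7}
  B7 → {B8}
  B8 → ∅

φ for k: defs {B2,B6}
  DF⁺ = {B6,B7,B8}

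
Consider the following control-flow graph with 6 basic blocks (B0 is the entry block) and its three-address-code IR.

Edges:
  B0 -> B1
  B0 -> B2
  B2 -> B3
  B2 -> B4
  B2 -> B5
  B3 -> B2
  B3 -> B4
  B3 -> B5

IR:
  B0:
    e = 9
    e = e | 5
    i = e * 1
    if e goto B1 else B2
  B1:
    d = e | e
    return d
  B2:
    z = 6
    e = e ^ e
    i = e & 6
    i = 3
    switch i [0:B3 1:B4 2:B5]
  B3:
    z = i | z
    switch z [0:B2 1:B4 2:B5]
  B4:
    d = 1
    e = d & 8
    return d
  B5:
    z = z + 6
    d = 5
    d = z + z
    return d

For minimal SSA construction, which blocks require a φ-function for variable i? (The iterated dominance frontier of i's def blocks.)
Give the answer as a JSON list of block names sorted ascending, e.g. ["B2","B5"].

idom tree: B1←B0 B2←B0 B3←B2 B4←B2 B5←B2
Dom∩ at merges:
  B2: preds {B0,B3}: {B0} ∩ {B0,B2,B3} = {B0}; idom=B0
  B4: preds {B2,B3}: {B0,B2} ∩ {B0,B2,B3} = {B0,B2}; idom=B2
  B5: preds {B2,B3}: {B0,B2} ∩ {B0,B2,B3} = {B0,B2}; idom=B2

DF derivation:
  B2←B0: walk · to B0
  B2←B3: walk B3→B2 to B0
  B4←B2: walk · to B2
  B4←B3: walk B3 to B2
  B5←B2: walk · to B2
  B5←B3: walk B3 to B2
  B0 → ∅
  B1 → ∅
  B2 → {B2}
  B3 → {B2,B4,B5}
  B4 → ∅
  B5 → ∅

φ for i: defs {B0,B2}
  DF⁺ = {B2}

Answer: ["B2"]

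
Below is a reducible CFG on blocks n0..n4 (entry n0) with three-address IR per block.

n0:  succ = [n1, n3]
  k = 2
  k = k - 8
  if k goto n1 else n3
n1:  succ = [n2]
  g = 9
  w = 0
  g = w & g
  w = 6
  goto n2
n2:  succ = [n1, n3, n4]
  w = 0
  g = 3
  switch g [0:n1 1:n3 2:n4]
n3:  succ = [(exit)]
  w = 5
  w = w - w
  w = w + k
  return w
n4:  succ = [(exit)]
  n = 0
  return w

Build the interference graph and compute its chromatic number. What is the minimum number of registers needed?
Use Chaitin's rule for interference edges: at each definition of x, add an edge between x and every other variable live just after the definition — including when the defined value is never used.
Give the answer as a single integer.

Answer: 3

Derivation:
def/use:
  n0: {k} / ∅
  n1: {g,w} / ∅
  n2: {g,w} / ∅
  n3: {w} / {k}
  n4: {n} / {w}

Backward fixpoint:
  live n0: ∅→{k}
  live n1: {k}→{k}
  live n2: {k}→{k,w}
  live n3: {k}→∅
  live n4: {w}→∅

Conflict graph:
  g — {k,w}
  k — {g,w}
  n — {w}
  w — {g,k,n}

Colouring:
  {g,k,w} pairwise interfere (3-clique) ⇒ χ ≥ 3
  assign g→c1 k→c2 n→c1 w→c0 — no edge inside a register ⇒ χ ≤ 3
  χ = 3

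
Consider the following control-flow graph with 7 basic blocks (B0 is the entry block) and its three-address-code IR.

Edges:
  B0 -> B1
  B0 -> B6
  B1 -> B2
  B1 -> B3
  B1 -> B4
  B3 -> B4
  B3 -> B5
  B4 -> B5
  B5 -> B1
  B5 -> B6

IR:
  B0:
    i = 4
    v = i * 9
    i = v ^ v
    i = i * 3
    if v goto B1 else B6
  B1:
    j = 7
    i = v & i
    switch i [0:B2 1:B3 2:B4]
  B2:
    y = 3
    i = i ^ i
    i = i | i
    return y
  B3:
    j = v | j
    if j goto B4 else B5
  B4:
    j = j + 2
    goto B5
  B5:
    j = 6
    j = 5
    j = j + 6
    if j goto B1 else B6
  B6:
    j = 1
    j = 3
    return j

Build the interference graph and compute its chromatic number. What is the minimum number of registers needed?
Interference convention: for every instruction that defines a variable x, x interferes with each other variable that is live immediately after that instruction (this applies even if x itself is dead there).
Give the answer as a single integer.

Answer: 3

Derivation:
Per-block:
  B0 def {i,v} use ∅
  B1 def {i,j} use {i,v}
  B2 def {i,y} use {i}
  B3 def {j} use {j,v}
  B4 def {j} use {j}
  B5 def {j} use ∅
  B6 def {j} use ∅

Live sets:
  B0 li=∅ lo={i,v}
  B1 li={i,v} lo={i,j,v}
  B2 li={i} lo=∅
  B3 li={i,j,v} lo={i,j,v}
  B4 li={i,j,v} lo={i,v}
  B5 li={i,v} lo={i,v}
  B6 li=∅ lo=∅

Interfere edges:
  i — {j,v,y}
  j — {i,v}
  v — {i,j}
  y — {i}

Registers:
  lower bound: {i,j,v} mutually conflict ⇒ χ ≥ 3
  assign i→r0 j→r1 v→r2 y→r1 — no edge inside a register ⇒ χ ≤ 3
  χ = 3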